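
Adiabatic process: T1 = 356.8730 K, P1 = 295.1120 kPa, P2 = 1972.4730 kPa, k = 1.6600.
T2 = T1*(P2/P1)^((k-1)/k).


(k-1)/k = 0.3976
(P2/P1)^exp = 2.1282
T2 = 356.8730 * 2.1282 = 759.5133 K

759.5133 K


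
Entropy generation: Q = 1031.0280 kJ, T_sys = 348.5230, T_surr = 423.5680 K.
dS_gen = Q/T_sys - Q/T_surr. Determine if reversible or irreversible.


dS_sys = 1031.0280/348.5230 = 2.9583 kJ/K
dS_surr = -1031.0280/423.5680 = -2.4341 kJ/K
dS_gen = 2.9583 - 2.4341 = 0.5241 kJ/K (irreversible)

dS_gen = 0.5241 kJ/K, irreversible


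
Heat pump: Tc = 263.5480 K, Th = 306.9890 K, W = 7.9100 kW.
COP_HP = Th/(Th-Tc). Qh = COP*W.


COP = 306.9890 / 43.4410 = 7.0668
Qh = 7.0668 * 7.9100 = 55.8984 kW

COP = 7.0668, Qh = 55.8984 kW


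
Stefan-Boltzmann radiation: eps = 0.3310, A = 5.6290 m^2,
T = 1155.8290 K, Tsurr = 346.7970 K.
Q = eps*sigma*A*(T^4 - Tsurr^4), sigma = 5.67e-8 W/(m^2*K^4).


T^4 = 1.7847e+12
Tsurr^4 = 1.4464e+10
Q = 0.3310 * 5.67e-8 * 5.6290 * 1.7703e+12 = 187017.6357 W

187017.6357 W


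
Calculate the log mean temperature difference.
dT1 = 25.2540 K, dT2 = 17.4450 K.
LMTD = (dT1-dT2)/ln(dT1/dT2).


dT1/dT2 = 1.4476
ln(dT1/dT2) = 0.3699
LMTD = 7.8090 / 0.3699 = 21.1093 K

21.1093 K


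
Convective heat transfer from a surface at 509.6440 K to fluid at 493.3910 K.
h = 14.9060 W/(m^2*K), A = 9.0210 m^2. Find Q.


dT = 16.2530 K
Q = 14.9060 * 9.0210 * 16.2530 = 2185.4926 W

2185.4926 W


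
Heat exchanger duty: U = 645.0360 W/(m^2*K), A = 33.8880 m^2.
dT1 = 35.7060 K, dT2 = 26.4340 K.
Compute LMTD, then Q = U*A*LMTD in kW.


LMTD = 30.8380 K
Q = 645.0360 * 33.8880 * 30.8380 = 674087.9539 W = 674.0880 kW

674.0880 kW


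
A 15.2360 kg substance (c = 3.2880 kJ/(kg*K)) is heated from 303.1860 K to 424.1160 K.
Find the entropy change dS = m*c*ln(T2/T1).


T2/T1 = 1.3989
ln(T2/T1) = 0.3357
dS = 15.2360 * 3.2880 * 0.3357 = 16.8152 kJ/K

16.8152 kJ/K


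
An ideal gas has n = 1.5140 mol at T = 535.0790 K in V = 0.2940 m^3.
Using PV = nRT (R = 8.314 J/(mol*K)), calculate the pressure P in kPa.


P = nRT/V = 1.5140 * 8.314 * 535.0790 / 0.2940
= 6735.2513 / 0.2940 = 22909.0179 Pa = 22.9090 kPa

22.9090 kPa


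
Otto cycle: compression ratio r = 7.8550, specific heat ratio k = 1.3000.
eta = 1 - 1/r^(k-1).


r^(k-1) = 1.8559
eta = 1 - 1/1.8559 = 0.4612 = 46.1165%

46.1165%


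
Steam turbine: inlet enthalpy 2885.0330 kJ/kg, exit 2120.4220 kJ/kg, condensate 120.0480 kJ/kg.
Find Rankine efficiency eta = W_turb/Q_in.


W = 764.6110 kJ/kg
Q_in = 2764.9850 kJ/kg
eta = 0.2765 = 27.6534%

eta = 27.6534%


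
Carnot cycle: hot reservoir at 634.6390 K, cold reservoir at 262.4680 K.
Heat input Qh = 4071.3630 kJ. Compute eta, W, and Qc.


eta = 1 - 262.4680/634.6390 = 0.5864
W = 0.5864 * 4071.3630 = 2387.5672 kJ
Qc = 4071.3630 - 2387.5672 = 1683.7958 kJ

eta = 58.6429%, W = 2387.5672 kJ, Qc = 1683.7958 kJ


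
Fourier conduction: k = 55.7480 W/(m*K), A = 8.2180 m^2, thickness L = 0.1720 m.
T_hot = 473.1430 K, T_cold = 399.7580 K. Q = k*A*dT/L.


dT = 73.3850 K
Q = 55.7480 * 8.2180 * 73.3850 / 0.1720 = 195467.3747 W

195467.3747 W


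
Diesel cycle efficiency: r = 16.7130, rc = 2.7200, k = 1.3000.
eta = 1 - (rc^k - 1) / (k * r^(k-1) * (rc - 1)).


r^(k-1) = 2.3276
rc^k = 3.6723
eta = 0.4865 = 48.6549%

48.6549%


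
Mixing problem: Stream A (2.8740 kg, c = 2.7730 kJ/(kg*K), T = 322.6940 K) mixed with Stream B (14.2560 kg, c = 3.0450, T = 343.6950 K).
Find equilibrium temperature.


num = 17491.3777
den = 51.3791
Tf = 340.4375 K

340.4375 K


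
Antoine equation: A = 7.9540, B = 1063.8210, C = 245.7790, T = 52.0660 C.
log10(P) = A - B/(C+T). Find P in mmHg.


C+T = 297.8450
B/(C+T) = 3.5717
log10(P) = 7.9540 - 3.5717 = 4.3823
P = 10^4.3823 = 24114.2131 mmHg

24114.2131 mmHg


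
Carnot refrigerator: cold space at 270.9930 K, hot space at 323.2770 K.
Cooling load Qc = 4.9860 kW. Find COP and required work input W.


COP = 270.9930 / 52.2840 = 5.1831
W = 4.9860 / 5.1831 = 0.9620 kW

COP = 5.1831, W = 0.9620 kW


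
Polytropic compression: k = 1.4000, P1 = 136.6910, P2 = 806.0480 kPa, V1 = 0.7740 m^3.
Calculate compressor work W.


(k-1)/k = 0.2857
(P2/P1)^exp = 1.6603
W = 3.5000 * 136.6910 * 0.7740 * (1.6603 - 1) = 244.4935 kJ

244.4935 kJ


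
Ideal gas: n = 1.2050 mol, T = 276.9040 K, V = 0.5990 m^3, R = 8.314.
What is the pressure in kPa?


P = nRT/V = 1.2050 * 8.314 * 276.9040 / 0.5990
= 2774.1267 / 0.5990 = 4631.2633 Pa = 4.6313 kPa

4.6313 kPa


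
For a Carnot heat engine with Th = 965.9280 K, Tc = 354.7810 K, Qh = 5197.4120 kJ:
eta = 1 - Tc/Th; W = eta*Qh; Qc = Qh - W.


eta = 1 - 354.7810/965.9280 = 0.6327
W = 0.6327 * 5197.4120 = 3288.4260 kJ
Qc = 5197.4120 - 3288.4260 = 1908.9860 kJ

eta = 63.2705%, W = 3288.4260 kJ, Qc = 1908.9860 kJ


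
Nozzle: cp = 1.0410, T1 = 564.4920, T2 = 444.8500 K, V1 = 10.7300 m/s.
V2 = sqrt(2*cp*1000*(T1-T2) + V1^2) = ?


dT = 119.6420 K
2*cp*1000*dT = 249094.6440
V1^2 = 115.1329
V2 = sqrt(249209.7769) = 499.2092 m/s

499.2092 m/s


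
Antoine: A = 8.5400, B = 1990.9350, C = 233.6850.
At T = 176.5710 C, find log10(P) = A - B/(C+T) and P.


C+T = 410.2560
B/(C+T) = 4.8529
log10(P) = 8.5400 - 4.8529 = 3.6871
P = 10^3.6871 = 4865.0923 mmHg

4865.0923 mmHg


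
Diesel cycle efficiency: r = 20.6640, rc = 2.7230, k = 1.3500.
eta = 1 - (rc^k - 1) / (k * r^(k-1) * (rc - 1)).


r^(k-1) = 2.8862
rc^k = 3.8665
eta = 0.5730 = 57.3025%

57.3025%


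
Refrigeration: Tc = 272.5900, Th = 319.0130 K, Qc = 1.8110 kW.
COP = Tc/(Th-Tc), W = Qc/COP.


COP = 272.5900 / 46.4230 = 5.8719
W = 1.8110 / 5.8719 = 0.3084 kW

COP = 5.8719, W = 0.3084 kW


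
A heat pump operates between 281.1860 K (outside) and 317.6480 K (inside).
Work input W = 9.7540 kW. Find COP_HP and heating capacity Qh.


COP = 317.6480 / 36.4620 = 8.7118
Qh = 8.7118 * 9.7540 = 84.9745 kW

COP = 8.7118, Qh = 84.9745 kW


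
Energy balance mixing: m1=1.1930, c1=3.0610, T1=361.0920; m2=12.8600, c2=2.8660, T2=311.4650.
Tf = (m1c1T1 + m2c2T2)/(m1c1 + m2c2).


num = 12798.2168
den = 40.5085
Tf = 315.9388 K

315.9388 K


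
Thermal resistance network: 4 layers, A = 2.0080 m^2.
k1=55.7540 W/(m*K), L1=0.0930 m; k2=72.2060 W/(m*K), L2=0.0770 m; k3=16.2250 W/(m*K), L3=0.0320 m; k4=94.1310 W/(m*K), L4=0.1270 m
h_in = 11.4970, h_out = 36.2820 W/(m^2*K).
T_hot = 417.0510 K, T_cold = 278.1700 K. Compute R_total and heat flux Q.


R_conv_in = 1/(11.4970*2.0080) = 0.0433
R_1 = 0.0930/(55.7540*2.0080) = 0.0008
R_2 = 0.0770/(72.2060*2.0080) = 0.0005
R_3 = 0.0320/(16.2250*2.0080) = 0.0010
R_4 = 0.1270/(94.1310*2.0080) = 0.0007
R_conv_out = 1/(36.2820*2.0080) = 0.0137
R_total = 0.0601 K/W
Q = 138.8810 / 0.0601 = 2312.4382 W

R_total = 0.0601 K/W, Q = 2312.4382 W


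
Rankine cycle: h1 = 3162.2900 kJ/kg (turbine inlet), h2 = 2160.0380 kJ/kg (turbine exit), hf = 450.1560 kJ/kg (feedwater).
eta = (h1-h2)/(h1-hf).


W = 1002.2520 kJ/kg
Q_in = 2712.1340 kJ/kg
eta = 0.3695 = 36.9544%

eta = 36.9544%


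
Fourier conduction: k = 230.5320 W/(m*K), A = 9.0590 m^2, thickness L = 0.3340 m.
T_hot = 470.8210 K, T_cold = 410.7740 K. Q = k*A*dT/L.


dT = 60.0470 K
Q = 230.5320 * 9.0590 * 60.0470 / 0.3340 = 375453.6455 W

375453.6455 W


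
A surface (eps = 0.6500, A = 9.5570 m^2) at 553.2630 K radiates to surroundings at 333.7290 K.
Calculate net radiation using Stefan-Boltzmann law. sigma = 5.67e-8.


T^4 = 9.3697e+10
Tsurr^4 = 1.2404e+10
Q = 0.6500 * 5.67e-8 * 9.5570 * 8.1293e+10 = 28633.2049 W

28633.2049 W


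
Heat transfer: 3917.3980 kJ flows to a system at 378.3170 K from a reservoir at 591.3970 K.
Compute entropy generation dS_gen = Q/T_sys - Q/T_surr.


dS_sys = 3917.3980/378.3170 = 10.3548 kJ/K
dS_surr = -3917.3980/591.3970 = -6.6240 kJ/K
dS_gen = 10.3548 - 6.6240 = 3.7308 kJ/K (irreversible)

dS_gen = 3.7308 kJ/K, irreversible


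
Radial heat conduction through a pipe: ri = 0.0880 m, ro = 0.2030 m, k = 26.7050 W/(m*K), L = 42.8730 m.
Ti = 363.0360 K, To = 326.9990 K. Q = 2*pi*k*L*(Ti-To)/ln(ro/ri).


dT = 36.0370 K
ln(ro/ri) = 0.8359
Q = 2*pi*26.7050*42.8730*36.0370 / 0.8359 = 310146.3326 W

310146.3326 W


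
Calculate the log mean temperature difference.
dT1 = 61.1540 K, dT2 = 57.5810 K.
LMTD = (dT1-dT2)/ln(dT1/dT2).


dT1/dT2 = 1.0621
ln(dT1/dT2) = 0.0602
LMTD = 3.5730 / 0.0602 = 59.3496 K

59.3496 K


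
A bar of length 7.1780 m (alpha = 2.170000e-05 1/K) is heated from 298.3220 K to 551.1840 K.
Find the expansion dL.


dT = 252.8620 K
dL = 2.170000e-05 * 7.1780 * 252.8620 = 0.039386 m
L_final = 7.217386 m

dL = 0.039386 m


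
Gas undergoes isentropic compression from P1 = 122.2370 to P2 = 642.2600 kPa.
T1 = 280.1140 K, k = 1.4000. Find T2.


(k-1)/k = 0.2857
(P2/P1)^exp = 1.6064
T2 = 280.1140 * 1.6064 = 449.9811 K

449.9811 K


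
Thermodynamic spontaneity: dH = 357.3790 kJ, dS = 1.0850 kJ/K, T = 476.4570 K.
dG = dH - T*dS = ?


T*dS = 476.4570 * 1.0850 = 516.9558 kJ
dG = 357.3790 - 516.9558 = -159.5768 kJ (spontaneous)

dG = -159.5768 kJ, spontaneous


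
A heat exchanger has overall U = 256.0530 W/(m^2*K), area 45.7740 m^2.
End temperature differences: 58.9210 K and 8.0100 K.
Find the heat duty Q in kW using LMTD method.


LMTD = 25.5128 K
Q = 256.0530 * 45.7740 * 25.5128 = 299024.7588 W = 299.0248 kW

299.0248 kW


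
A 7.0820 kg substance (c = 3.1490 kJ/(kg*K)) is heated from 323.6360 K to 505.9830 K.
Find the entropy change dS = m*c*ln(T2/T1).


T2/T1 = 1.5634
ln(T2/T1) = 0.4469
dS = 7.0820 * 3.1490 * 0.4469 = 9.9660 kJ/K

9.9660 kJ/K


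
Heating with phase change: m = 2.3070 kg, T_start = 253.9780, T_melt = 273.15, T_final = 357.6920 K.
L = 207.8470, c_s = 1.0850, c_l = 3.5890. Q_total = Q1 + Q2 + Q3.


Q1 (sensible, solid) = 2.3070 * 1.0850 * 19.1720 = 47.9893 kJ
Q2 (latent) = 2.3070 * 207.8470 = 479.5030 kJ
Q3 (sensible, liquid) = 2.3070 * 3.5890 * 84.5420 = 699.9928 kJ
Q_total = 1227.4852 kJ

1227.4852 kJ


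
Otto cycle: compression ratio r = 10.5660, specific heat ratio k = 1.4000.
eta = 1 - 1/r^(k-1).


r^(k-1) = 2.5678
eta = 1 - 1/2.5678 = 0.6106 = 61.0564%

61.0564%


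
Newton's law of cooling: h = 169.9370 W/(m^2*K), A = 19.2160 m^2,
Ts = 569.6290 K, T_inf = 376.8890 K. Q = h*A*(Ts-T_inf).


dT = 192.7400 K
Q = 169.9370 * 19.2160 * 192.7400 = 629394.2802 W

629394.2802 W


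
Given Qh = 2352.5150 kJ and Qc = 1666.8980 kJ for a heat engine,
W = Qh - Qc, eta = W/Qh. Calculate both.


W = 2352.5150 - 1666.8980 = 685.6170 kJ
eta = 685.6170 / 2352.5150 = 0.2914 = 29.1440%

W = 685.6170 kJ, eta = 29.1440%


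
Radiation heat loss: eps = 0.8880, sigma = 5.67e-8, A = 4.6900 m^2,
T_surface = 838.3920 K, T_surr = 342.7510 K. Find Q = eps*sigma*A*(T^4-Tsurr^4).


T^4 = 4.9407e+11
Tsurr^4 = 1.3801e+10
Q = 0.8880 * 5.67e-8 * 4.6900 * 4.8027e+11 = 113410.5132 W

113410.5132 W


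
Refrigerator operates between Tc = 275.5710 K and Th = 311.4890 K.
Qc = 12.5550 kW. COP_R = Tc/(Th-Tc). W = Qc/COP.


COP = 275.5710 / 35.9180 = 7.6722
W = 12.5550 / 7.6722 = 1.6364 kW

COP = 7.6722, W = 1.6364 kW


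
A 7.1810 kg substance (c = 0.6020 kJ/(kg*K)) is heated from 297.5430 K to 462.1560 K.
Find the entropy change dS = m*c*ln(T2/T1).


T2/T1 = 1.5532
ln(T2/T1) = 0.4403
dS = 7.1810 * 0.6020 * 0.4403 = 1.9036 kJ/K

1.9036 kJ/K


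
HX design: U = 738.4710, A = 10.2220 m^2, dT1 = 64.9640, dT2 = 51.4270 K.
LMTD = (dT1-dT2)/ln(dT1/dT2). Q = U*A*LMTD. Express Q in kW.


LMTD = 57.9321 K
Q = 738.4710 * 10.2220 * 57.9321 = 437309.4842 W = 437.3095 kW

437.3095 kW


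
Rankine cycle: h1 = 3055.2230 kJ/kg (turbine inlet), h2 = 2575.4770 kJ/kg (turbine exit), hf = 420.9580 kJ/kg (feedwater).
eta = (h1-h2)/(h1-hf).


W = 479.7460 kJ/kg
Q_in = 2634.2650 kJ/kg
eta = 0.1821 = 18.2118%

eta = 18.2118%


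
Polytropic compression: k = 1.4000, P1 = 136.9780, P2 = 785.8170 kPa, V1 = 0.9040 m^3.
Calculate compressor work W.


(k-1)/k = 0.2857
(P2/P1)^exp = 1.6473
W = 3.5000 * 136.9780 * 0.9040 * (1.6473 - 1) = 280.5229 kJ

280.5229 kJ


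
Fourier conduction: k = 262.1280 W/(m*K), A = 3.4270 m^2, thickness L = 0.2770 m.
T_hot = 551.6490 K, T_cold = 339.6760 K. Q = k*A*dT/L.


dT = 211.9730 K
Q = 262.1280 * 3.4270 * 211.9730 / 0.2770 = 687429.7062 W

687429.7062 W


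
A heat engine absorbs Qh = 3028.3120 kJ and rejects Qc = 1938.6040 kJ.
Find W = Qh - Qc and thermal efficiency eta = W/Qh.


W = 3028.3120 - 1938.6040 = 1089.7080 kJ
eta = 1089.7080 / 3028.3120 = 0.3598 = 35.9840%

W = 1089.7080 kJ, eta = 35.9840%


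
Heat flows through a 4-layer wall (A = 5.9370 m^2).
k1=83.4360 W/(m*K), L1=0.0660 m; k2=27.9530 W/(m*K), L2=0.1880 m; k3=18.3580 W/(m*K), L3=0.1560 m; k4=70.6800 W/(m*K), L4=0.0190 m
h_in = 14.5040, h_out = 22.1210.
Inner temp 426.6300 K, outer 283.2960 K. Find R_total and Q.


R_conv_in = 1/(14.5040*5.9370) = 0.0116
R_1 = 0.0660/(83.4360*5.9370) = 0.0001
R_2 = 0.1880/(27.9530*5.9370) = 0.0011
R_3 = 0.1560/(18.3580*5.9370) = 0.0014
R_4 = 0.0190/(70.6800*5.9370) = 4.5278e-05
R_conv_out = 1/(22.1210*5.9370) = 0.0076
R_total = 0.0220 K/W
Q = 143.3340 / 0.0220 = 6524.0985 W

R_total = 0.0220 K/W, Q = 6524.0985 W


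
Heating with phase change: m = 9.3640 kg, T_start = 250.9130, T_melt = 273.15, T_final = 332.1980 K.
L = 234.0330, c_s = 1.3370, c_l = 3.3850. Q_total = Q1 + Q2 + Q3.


Q1 (sensible, solid) = 9.3640 * 1.3370 * 22.2370 = 278.3999 kJ
Q2 (latent) = 9.3640 * 234.0330 = 2191.4850 kJ
Q3 (sensible, liquid) = 9.3640 * 3.3850 * 59.0480 = 1871.6527 kJ
Q_total = 4341.5376 kJ

4341.5376 kJ


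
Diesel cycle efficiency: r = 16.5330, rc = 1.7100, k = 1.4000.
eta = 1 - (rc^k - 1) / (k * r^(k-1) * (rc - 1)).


r^(k-1) = 3.0714
rc^k = 2.1193
eta = 0.6334 = 63.3374%

63.3374%


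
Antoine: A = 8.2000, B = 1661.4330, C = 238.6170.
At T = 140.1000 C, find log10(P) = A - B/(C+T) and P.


C+T = 378.7170
B/(C+T) = 4.3870
log10(P) = 8.2000 - 4.3870 = 3.8130
P = 10^3.8130 = 6501.2368 mmHg

6501.2368 mmHg


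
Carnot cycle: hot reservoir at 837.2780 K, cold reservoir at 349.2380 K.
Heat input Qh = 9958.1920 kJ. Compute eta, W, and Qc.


eta = 1 - 349.2380/837.2780 = 0.5829
W = 0.5829 * 9958.1920 = 5804.5190 kJ
Qc = 9958.1920 - 5804.5190 = 4153.6730 kJ

eta = 58.2889%, W = 5804.5190 kJ, Qc = 4153.6730 kJ


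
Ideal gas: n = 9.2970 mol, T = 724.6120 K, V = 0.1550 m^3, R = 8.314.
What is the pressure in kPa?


P = nRT/V = 9.2970 * 8.314 * 724.6120 / 0.1550
= 56009.0715 / 0.1550 = 361348.8483 Pa = 361.3488 kPa

361.3488 kPa


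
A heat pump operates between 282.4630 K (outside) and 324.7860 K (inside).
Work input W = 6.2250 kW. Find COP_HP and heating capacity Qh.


COP = 324.7860 / 42.3230 = 7.6740
Qh = 7.6740 * 6.2250 = 47.7705 kW

COP = 7.6740, Qh = 47.7705 kW


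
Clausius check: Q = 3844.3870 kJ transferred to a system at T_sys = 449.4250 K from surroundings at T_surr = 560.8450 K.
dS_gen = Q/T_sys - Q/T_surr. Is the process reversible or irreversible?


dS_sys = 3844.3870/449.4250 = 8.5540 kJ/K
dS_surr = -3844.3870/560.8450 = -6.8546 kJ/K
dS_gen = 8.5540 - 6.8546 = 1.6994 kJ/K (irreversible)

dS_gen = 1.6994 kJ/K, irreversible


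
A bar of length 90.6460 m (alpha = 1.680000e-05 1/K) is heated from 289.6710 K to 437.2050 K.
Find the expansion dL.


dT = 147.5340 K
dL = 1.680000e-05 * 90.6460 * 147.5340 = 0.224673 m
L_final = 90.870673 m

dL = 0.224673 m


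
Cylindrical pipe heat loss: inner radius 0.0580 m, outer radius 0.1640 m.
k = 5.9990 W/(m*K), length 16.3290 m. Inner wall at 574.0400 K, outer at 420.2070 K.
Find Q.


dT = 153.8330 K
ln(ro/ri) = 1.0394
Q = 2*pi*5.9990*16.3290*153.8330 / 1.0394 = 91090.9711 W

91090.9711 W


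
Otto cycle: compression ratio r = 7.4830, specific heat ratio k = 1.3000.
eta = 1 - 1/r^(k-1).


r^(k-1) = 1.8290
eta = 1 - 1/1.8290 = 0.4533 = 45.3264%

45.3264%


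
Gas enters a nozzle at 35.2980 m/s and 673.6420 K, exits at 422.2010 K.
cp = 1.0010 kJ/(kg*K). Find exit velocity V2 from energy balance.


dT = 251.4410 K
2*cp*1000*dT = 503384.8820
V1^2 = 1245.9488
V2 = sqrt(504630.8308) = 710.3737 m/s

710.3737 m/s


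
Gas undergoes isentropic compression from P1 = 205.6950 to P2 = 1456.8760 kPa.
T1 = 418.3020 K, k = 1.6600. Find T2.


(k-1)/k = 0.3976
(P2/P1)^exp = 2.1779
T2 = 418.3020 * 2.1779 = 911.0051 K

911.0051 K


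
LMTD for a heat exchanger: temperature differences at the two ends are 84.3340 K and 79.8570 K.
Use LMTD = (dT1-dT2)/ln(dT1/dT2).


dT1/dT2 = 1.0561
ln(dT1/dT2) = 0.0545
LMTD = 4.4770 / 0.0545 = 82.0752 K

82.0752 K


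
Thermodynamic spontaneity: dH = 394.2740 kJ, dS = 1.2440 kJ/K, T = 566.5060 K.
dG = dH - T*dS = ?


T*dS = 566.5060 * 1.2440 = 704.7335 kJ
dG = 394.2740 - 704.7335 = -310.4595 kJ (spontaneous)

dG = -310.4595 kJ, spontaneous


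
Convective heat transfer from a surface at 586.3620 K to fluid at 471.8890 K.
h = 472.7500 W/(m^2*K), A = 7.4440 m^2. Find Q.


dT = 114.4730 K
Q = 472.7500 * 7.4440 * 114.4730 = 402847.7724 W

402847.7724 W


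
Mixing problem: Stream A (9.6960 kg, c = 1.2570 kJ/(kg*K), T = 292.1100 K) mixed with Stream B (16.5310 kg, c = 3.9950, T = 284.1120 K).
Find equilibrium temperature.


num = 22323.3379
den = 78.2292
Tf = 285.3581 K

285.3581 K


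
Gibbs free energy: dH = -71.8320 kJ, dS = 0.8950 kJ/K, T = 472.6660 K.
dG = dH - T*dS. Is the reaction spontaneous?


T*dS = 472.6660 * 0.8950 = 423.0361 kJ
dG = -71.8320 - 423.0361 = -494.8681 kJ (spontaneous)

dG = -494.8681 kJ, spontaneous


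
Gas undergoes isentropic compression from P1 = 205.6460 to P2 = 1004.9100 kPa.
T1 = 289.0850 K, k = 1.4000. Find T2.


(k-1)/k = 0.2857
(P2/P1)^exp = 1.5735
T2 = 289.0850 * 1.5735 = 454.8673 K

454.8673 K


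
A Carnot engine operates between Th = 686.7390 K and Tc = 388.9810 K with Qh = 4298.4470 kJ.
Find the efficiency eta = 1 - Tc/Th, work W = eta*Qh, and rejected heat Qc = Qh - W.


eta = 1 - 388.9810/686.7390 = 0.4336
W = 0.4336 * 4298.4470 = 1863.7313 kJ
Qc = 4298.4470 - 1863.7313 = 2434.7157 kJ

eta = 43.3582%, W = 1863.7313 kJ, Qc = 2434.7157 kJ


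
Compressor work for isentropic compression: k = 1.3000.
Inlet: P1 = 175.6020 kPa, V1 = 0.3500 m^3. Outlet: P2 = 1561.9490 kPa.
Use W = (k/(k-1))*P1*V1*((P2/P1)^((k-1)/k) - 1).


(k-1)/k = 0.2308
(P2/P1)^exp = 1.6559
W = 4.3333 * 175.6020 * 0.3500 * (1.6559 - 1) = 174.6832 kJ

174.6832 kJ


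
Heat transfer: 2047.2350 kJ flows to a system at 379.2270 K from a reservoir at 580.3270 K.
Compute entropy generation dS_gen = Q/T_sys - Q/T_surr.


dS_sys = 2047.2350/379.2270 = 5.3984 kJ/K
dS_surr = -2047.2350/580.3270 = -3.5277 kJ/K
dS_gen = 5.3984 - 3.5277 = 1.8707 kJ/K (irreversible)

dS_gen = 1.8707 kJ/K, irreversible


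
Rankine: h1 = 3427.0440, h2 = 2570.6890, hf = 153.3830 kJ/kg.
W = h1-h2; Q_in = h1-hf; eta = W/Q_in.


W = 856.3550 kJ/kg
Q_in = 3273.6610 kJ/kg
eta = 0.2616 = 26.1589%

eta = 26.1589%


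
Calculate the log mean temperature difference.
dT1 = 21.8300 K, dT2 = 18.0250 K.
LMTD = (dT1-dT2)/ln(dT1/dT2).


dT1/dT2 = 1.2111
ln(dT1/dT2) = 0.1915
LMTD = 3.8050 / 0.1915 = 19.8668 K

19.8668 K


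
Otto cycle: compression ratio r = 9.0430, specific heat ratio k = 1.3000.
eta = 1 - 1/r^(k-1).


r^(k-1) = 1.9359
eta = 1 - 1/1.9359 = 0.4835 = 48.3457%

48.3457%


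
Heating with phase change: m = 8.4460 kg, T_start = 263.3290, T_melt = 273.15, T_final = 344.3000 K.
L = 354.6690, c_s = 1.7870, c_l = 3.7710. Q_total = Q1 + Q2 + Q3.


Q1 (sensible, solid) = 8.4460 * 1.7870 * 9.8210 = 148.2284 kJ
Q2 (latent) = 8.4460 * 354.6690 = 2995.5344 kJ
Q3 (sensible, liquid) = 8.4460 * 3.7710 * 71.1500 = 2266.1180 kJ
Q_total = 5409.8807 kJ

5409.8807 kJ


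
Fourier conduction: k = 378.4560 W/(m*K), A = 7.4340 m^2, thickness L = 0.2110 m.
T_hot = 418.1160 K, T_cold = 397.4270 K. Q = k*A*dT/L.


dT = 20.6890 K
Q = 378.4560 * 7.4340 * 20.6890 / 0.2110 = 275863.9789 W

275863.9789 W


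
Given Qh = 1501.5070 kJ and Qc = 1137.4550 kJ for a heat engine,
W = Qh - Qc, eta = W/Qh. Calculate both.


W = 1501.5070 - 1137.4550 = 364.0520 kJ
eta = 364.0520 / 1501.5070 = 0.2425 = 24.2458%

W = 364.0520 kJ, eta = 24.2458%


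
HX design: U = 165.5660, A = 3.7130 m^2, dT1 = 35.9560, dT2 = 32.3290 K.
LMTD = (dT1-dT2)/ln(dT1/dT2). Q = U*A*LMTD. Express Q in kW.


LMTD = 34.1104 K
Q = 165.5660 * 3.7130 * 34.1104 = 20969.2310 W = 20.9692 kW

20.9692 kW


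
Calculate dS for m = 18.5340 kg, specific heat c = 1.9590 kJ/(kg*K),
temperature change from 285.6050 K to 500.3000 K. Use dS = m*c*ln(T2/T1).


T2/T1 = 1.7517
ln(T2/T1) = 0.5606
dS = 18.5340 * 1.9590 * 0.5606 = 20.3543 kJ/K

20.3543 kJ/K


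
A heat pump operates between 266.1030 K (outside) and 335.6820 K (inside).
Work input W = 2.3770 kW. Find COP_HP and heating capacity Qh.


COP = 335.6820 / 69.5790 = 4.8245
Qh = 4.8245 * 2.3770 = 11.4678 kW

COP = 4.8245, Qh = 11.4678 kW


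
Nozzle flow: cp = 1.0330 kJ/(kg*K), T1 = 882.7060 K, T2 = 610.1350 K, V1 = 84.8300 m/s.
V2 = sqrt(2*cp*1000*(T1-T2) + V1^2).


dT = 272.5710 K
2*cp*1000*dT = 563131.6860
V1^2 = 7196.1289
V2 = sqrt(570327.8149) = 755.2005 m/s

755.2005 m/s


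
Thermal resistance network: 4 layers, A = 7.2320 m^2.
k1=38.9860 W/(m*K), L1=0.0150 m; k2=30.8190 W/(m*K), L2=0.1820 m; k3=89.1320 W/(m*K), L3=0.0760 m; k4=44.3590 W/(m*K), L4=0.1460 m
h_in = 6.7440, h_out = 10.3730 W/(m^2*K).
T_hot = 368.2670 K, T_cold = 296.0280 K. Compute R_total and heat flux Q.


R_conv_in = 1/(6.7440*7.2320) = 0.0205
R_1 = 0.0150/(38.9860*7.2320) = 5.3202e-05
R_2 = 0.1820/(30.8190*7.2320) = 0.0008
R_3 = 0.0760/(89.1320*7.2320) = 0.0001
R_4 = 0.1460/(44.3590*7.2320) = 0.0005
R_conv_out = 1/(10.3730*7.2320) = 0.0133
R_total = 0.0353 K/W
Q = 72.2390 / 0.0353 = 2047.8049 W

R_total = 0.0353 K/W, Q = 2047.8049 W


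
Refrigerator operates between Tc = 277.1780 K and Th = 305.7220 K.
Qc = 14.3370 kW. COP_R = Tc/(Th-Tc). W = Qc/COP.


COP = 277.1780 / 28.5440 = 9.7106
W = 14.3370 / 9.7106 = 1.4764 kW

COP = 9.7106, W = 1.4764 kW


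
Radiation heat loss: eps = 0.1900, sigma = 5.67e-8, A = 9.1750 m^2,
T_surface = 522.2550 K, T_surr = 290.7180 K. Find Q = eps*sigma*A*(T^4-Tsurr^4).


T^4 = 7.4393e+10
Tsurr^4 = 7.1431e+09
Q = 0.1900 * 5.67e-8 * 9.1750 * 6.7250e+10 = 6647.1037 W

6647.1037 W


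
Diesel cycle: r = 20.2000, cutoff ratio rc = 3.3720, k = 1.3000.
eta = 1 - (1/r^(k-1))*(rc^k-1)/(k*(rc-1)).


r^(k-1) = 2.4638
rc^k = 4.8557
eta = 0.4925 = 49.2493%

49.2493%


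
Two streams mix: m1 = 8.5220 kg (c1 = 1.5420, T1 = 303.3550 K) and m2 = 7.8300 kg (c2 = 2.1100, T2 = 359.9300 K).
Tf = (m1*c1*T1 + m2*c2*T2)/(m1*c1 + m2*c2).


num = 9932.8765
den = 29.6622
Tf = 334.8662 K

334.8662 K


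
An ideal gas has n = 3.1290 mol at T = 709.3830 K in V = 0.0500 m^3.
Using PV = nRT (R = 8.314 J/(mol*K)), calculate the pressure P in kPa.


P = nRT/V = 3.1290 * 8.314 * 709.3830 / 0.0500
= 18454.2483 / 0.0500 = 369084.9662 Pa = 369.0850 kPa

369.0850 kPa


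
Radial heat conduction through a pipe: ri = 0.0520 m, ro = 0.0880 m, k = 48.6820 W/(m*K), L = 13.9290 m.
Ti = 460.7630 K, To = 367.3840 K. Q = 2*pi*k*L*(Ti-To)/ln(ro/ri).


dT = 93.3790 K
ln(ro/ri) = 0.5261
Q = 2*pi*48.6820*13.9290*93.3790 / 0.5261 = 756231.6247 W

756231.6247 W


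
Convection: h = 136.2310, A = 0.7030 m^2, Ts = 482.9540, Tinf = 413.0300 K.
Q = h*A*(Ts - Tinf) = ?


dT = 69.9240 K
Q = 136.2310 * 0.7030 * 69.9240 = 6696.6490 W

6696.6490 W


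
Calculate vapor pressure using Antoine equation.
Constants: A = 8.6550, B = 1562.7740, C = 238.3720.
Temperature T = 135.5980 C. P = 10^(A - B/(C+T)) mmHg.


C+T = 373.9700
B/(C+T) = 4.1789
log10(P) = 8.6550 - 4.1789 = 4.4761
P = 10^4.4761 = 29931.2386 mmHg

29931.2386 mmHg


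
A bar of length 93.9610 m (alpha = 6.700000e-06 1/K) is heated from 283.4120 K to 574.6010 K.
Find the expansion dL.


dT = 291.1890 K
dL = 6.700000e-06 * 93.9610 * 291.1890 = 0.183315 m
L_final = 94.144315 m

dL = 0.183315 m


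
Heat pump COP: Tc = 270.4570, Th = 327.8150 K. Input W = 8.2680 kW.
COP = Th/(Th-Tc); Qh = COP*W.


COP = 327.8150 / 57.3580 = 5.7152
Qh = 5.7152 * 8.2680 = 47.2536 kW

COP = 5.7152, Qh = 47.2536 kW


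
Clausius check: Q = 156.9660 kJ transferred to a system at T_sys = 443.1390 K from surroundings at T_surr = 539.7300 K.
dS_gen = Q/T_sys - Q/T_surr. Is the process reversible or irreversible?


dS_sys = 156.9660/443.1390 = 0.3542 kJ/K
dS_surr = -156.9660/539.7300 = -0.2908 kJ/K
dS_gen = 0.3542 - 0.2908 = 0.0634 kJ/K (irreversible)

dS_gen = 0.0634 kJ/K, irreversible


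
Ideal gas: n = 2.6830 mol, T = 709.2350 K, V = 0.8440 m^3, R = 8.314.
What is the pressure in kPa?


P = nRT/V = 2.6830 * 8.314 * 709.2350 / 0.8440
= 15820.5236 / 0.8440 = 18744.6962 Pa = 18.7447 kPa

18.7447 kPa


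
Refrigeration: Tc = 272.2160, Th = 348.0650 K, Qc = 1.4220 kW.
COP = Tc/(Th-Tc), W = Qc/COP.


COP = 272.2160 / 75.8490 = 3.5889
W = 1.4220 / 3.5889 = 0.3962 kW

COP = 3.5889, W = 0.3962 kW


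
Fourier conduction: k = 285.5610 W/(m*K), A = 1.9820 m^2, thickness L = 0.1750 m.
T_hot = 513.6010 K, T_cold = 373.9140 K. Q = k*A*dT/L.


dT = 139.6870 K
Q = 285.5610 * 1.9820 * 139.6870 / 0.1750 = 451773.2225 W

451773.2225 W


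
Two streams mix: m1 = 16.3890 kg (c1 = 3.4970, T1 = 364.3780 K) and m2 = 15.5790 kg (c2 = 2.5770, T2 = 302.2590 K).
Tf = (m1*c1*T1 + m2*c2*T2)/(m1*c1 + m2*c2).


num = 33018.1704
den = 97.4594
Tf = 338.7889 K

338.7889 K


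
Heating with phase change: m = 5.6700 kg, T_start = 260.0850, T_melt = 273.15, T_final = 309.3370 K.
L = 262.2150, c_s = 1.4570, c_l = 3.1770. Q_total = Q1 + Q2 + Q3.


Q1 (sensible, solid) = 5.6700 * 1.4570 * 13.0650 = 107.9324 kJ
Q2 (latent) = 5.6700 * 262.2150 = 1486.7590 kJ
Q3 (sensible, liquid) = 5.6700 * 3.1770 * 36.1870 = 651.8578 kJ
Q_total = 2246.5493 kJ

2246.5493 kJ


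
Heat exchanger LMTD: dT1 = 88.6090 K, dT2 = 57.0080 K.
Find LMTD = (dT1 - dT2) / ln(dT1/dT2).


dT1/dT2 = 1.5543
ln(dT1/dT2) = 0.4410
LMTD = 31.6010 / 0.4410 = 71.6508 K

71.6508 K


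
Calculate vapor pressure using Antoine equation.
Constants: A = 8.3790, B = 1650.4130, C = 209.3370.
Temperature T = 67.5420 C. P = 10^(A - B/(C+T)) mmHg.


C+T = 276.8790
B/(C+T) = 5.9608
log10(P) = 8.3790 - 5.9608 = 2.4182
P = 10^2.4182 = 261.9549 mmHg

261.9549 mmHg


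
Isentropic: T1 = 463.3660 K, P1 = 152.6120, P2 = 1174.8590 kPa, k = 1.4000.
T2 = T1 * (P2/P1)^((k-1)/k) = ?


(k-1)/k = 0.2857
(P2/P1)^exp = 1.7917
T2 = 463.3660 * 1.7917 = 830.1957 K

830.1957 K


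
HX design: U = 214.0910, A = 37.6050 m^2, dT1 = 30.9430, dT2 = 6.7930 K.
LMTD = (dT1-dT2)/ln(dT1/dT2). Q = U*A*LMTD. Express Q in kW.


LMTD = 15.9274 K
Q = 214.0910 * 37.6050 * 15.9274 = 128229.8521 W = 128.2299 kW

128.2299 kW


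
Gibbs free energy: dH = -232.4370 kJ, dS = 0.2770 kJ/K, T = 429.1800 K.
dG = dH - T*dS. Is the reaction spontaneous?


T*dS = 429.1800 * 0.2770 = 118.8829 kJ
dG = -232.4370 - 118.8829 = -351.3199 kJ (spontaneous)

dG = -351.3199 kJ, spontaneous


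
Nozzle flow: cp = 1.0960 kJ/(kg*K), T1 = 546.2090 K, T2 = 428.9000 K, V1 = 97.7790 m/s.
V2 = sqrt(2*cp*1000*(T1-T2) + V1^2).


dT = 117.3090 K
2*cp*1000*dT = 257141.3280
V1^2 = 9560.7328
V2 = sqrt(266702.0608) = 516.4320 m/s

516.4320 m/s


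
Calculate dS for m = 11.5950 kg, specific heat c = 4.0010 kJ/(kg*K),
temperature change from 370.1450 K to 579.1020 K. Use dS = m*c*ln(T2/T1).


T2/T1 = 1.5645
ln(T2/T1) = 0.4476
dS = 11.5950 * 4.0010 * 0.4476 = 20.7641 kJ/K

20.7641 kJ/K


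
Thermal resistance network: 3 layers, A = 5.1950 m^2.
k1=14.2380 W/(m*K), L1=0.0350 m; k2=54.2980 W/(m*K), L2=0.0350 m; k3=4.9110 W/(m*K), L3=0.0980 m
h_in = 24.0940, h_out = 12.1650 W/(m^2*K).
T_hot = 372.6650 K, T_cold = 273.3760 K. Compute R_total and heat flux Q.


R_conv_in = 1/(24.0940*5.1950) = 0.0080
R_1 = 0.0350/(14.2380*5.1950) = 0.0005
R_2 = 0.0350/(54.2980*5.1950) = 0.0001
R_3 = 0.0980/(4.9110*5.1950) = 0.0038
R_conv_out = 1/(12.1650*5.1950) = 0.0158
R_total = 0.0283 K/W
Q = 99.2890 / 0.0283 = 3514.5015 W

R_total = 0.0283 K/W, Q = 3514.5015 W


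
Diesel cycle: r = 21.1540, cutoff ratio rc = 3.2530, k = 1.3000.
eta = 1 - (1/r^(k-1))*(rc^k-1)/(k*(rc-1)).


r^(k-1) = 2.4981
rc^k = 4.6341
eta = 0.5033 = 50.3317%

50.3317%


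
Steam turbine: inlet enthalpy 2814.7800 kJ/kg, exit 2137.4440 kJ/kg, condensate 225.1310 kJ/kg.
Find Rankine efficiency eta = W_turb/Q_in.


W = 677.3360 kJ/kg
Q_in = 2589.6490 kJ/kg
eta = 0.2616 = 26.1555%

eta = 26.1555%


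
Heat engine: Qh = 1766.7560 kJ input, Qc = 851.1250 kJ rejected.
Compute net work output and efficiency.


W = 1766.7560 - 851.1250 = 915.6310 kJ
eta = 915.6310 / 1766.7560 = 0.5183 = 51.8255%

W = 915.6310 kJ, eta = 51.8255%


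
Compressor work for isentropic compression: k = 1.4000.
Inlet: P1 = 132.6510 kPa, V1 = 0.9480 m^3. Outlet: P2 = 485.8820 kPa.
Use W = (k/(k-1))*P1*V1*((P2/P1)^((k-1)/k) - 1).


(k-1)/k = 0.2857
(P2/P1)^exp = 1.4491
W = 3.5000 * 132.6510 * 0.9480 * (1.4491 - 1) = 197.6550 kJ

197.6550 kJ


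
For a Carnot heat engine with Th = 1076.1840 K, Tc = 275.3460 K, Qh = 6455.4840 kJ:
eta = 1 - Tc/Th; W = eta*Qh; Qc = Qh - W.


eta = 1 - 275.3460/1076.1840 = 0.7441
W = 0.7441 * 6455.4840 = 4803.8225 kJ
Qc = 6455.4840 - 4803.8225 = 1651.6615 kJ

eta = 74.4146%, W = 4803.8225 kJ, Qc = 1651.6615 kJ


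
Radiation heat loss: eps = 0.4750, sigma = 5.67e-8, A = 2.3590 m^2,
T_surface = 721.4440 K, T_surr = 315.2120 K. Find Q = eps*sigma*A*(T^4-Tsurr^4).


T^4 = 2.7090e+11
Tsurr^4 = 9.8721e+09
Q = 0.4750 * 5.67e-8 * 2.3590 * 2.6103e+11 = 16584.1432 W

16584.1432 W


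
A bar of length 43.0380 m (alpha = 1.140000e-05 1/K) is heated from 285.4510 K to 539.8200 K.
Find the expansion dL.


dT = 254.3690 K
dL = 1.140000e-05 * 43.0380 * 254.3690 = 0.124802 m
L_final = 43.162802 m

dL = 0.124802 m


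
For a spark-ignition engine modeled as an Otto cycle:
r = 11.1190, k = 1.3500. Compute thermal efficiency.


r^(k-1) = 2.3234
eta = 1 - 1/2.3234 = 0.5696 = 56.9595%

56.9595%


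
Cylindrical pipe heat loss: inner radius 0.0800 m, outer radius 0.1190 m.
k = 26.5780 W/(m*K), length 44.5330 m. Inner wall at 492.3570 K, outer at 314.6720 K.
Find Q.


dT = 177.6850 K
ln(ro/ri) = 0.3971
Q = 2*pi*26.5780*44.5330*177.6850 / 0.3971 = 3327656.0709 W

3327656.0709 W


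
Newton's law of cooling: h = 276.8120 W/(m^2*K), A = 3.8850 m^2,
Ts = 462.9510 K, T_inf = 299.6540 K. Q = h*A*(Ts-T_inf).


dT = 163.2970 K
Q = 276.8120 * 3.8850 * 163.2970 = 175611.9812 W

175611.9812 W


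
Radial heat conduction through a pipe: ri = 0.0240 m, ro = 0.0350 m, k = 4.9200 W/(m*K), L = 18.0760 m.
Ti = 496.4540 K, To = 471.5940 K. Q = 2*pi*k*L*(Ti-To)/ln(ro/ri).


dT = 24.8600 K
ln(ro/ri) = 0.3773
Q = 2*pi*4.9200*18.0760*24.8600 / 0.3773 = 36818.6841 W

36818.6841 W


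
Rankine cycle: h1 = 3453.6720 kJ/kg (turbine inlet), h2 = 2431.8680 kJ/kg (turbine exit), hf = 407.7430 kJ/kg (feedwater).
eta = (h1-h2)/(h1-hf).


W = 1021.8040 kJ/kg
Q_in = 3045.9290 kJ/kg
eta = 0.3355 = 33.5465%

eta = 33.5465%


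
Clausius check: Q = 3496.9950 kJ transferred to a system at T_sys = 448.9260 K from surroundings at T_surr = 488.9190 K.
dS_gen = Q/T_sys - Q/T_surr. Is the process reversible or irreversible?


dS_sys = 3496.9950/448.9260 = 7.7897 kJ/K
dS_surr = -3496.9950/488.9190 = -7.1525 kJ/K
dS_gen = 7.7897 - 7.1525 = 0.6372 kJ/K (irreversible)

dS_gen = 0.6372 kJ/K, irreversible


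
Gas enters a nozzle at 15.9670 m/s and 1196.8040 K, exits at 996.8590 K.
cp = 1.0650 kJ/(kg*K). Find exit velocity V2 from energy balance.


dT = 199.9450 K
2*cp*1000*dT = 425882.8500
V1^2 = 254.9451
V2 = sqrt(426137.7951) = 652.7923 m/s

652.7923 m/s


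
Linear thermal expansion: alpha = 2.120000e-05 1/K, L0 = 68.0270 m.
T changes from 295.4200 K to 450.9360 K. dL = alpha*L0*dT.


dT = 155.5160 K
dL = 2.120000e-05 * 68.0270 * 155.5160 = 0.224281 m
L_final = 68.251281 m

dL = 0.224281 m


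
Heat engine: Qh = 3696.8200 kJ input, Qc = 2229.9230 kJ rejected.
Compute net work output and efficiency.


W = 3696.8200 - 2229.9230 = 1466.8970 kJ
eta = 1466.8970 / 3696.8200 = 0.3968 = 39.6800%

W = 1466.8970 kJ, eta = 39.6800%


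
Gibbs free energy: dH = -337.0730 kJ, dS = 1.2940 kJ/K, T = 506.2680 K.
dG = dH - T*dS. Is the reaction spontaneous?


T*dS = 506.2680 * 1.2940 = 655.1108 kJ
dG = -337.0730 - 655.1108 = -992.1838 kJ (spontaneous)

dG = -992.1838 kJ, spontaneous


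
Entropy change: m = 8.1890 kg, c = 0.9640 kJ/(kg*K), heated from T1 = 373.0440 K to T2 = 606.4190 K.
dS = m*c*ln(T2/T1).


T2/T1 = 1.6256
ln(T2/T1) = 0.4859
dS = 8.1890 * 0.9640 * 0.4859 = 3.8356 kJ/K

3.8356 kJ/K


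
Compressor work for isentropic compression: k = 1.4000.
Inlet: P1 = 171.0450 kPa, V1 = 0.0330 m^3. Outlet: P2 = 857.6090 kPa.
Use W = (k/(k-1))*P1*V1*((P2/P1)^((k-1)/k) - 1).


(k-1)/k = 0.2857
(P2/P1)^exp = 1.5851
W = 3.5000 * 171.0450 * 0.0330 * (1.5851 - 1) = 11.5587 kJ

11.5587 kJ


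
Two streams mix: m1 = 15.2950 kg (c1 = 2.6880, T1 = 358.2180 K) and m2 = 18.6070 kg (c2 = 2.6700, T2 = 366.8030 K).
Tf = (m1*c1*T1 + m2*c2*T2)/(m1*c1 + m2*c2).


num = 32950.4284
den = 90.7936
Tf = 362.9156 K

362.9156 K


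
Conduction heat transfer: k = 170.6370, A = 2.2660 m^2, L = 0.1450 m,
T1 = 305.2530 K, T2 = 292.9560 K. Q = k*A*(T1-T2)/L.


dT = 12.2970 K
Q = 170.6370 * 2.2660 * 12.2970 / 0.1450 = 32791.7265 W

32791.7265 W


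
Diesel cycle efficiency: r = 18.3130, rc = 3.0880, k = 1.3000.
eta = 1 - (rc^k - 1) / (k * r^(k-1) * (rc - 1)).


r^(k-1) = 2.3924
rc^k = 4.3309
eta = 0.4871 = 48.7064%

48.7064%


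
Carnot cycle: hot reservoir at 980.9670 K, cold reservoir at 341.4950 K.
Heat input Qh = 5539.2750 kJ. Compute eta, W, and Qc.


eta = 1 - 341.4950/980.9670 = 0.6519
W = 0.6519 * 5539.2750 = 3610.9383 kJ
Qc = 5539.2750 - 3610.9383 = 1928.3367 kJ

eta = 65.1879%, W = 3610.9383 kJ, Qc = 1928.3367 kJ


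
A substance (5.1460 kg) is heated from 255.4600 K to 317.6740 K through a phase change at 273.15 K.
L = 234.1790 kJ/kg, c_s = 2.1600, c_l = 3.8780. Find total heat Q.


Q1 (sensible, solid) = 5.1460 * 2.1600 * 17.6900 = 196.6307 kJ
Q2 (latent) = 5.1460 * 234.1790 = 1205.0851 kJ
Q3 (sensible, liquid) = 5.1460 * 3.8780 * 44.5240 = 888.5293 kJ
Q_total = 2290.2452 kJ

2290.2452 kJ


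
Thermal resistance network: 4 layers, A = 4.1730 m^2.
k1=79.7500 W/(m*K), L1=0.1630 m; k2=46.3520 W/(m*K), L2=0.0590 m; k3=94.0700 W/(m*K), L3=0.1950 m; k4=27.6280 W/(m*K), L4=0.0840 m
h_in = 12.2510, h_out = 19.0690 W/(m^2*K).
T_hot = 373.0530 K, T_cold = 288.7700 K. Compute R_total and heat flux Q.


R_conv_in = 1/(12.2510*4.1730) = 0.0196
R_1 = 0.1630/(79.7500*4.1730) = 0.0005
R_2 = 0.0590/(46.3520*4.1730) = 0.0003
R_3 = 0.1950/(94.0700*4.1730) = 0.0005
R_4 = 0.0840/(27.6280*4.1730) = 0.0007
R_conv_out = 1/(19.0690*4.1730) = 0.0126
R_total = 0.0341 K/W
Q = 84.2830 / 0.0341 = 2468.2096 W

R_total = 0.0341 K/W, Q = 2468.2096 W


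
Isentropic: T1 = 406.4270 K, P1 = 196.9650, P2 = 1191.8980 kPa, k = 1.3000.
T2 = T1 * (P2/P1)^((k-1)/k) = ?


(k-1)/k = 0.2308
(P2/P1)^exp = 1.5150
T2 = 406.4270 * 1.5150 = 615.7572 K

615.7572 K


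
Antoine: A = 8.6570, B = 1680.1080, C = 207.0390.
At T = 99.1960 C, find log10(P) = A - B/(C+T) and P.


C+T = 306.2350
B/(C+T) = 5.4863
log10(P) = 8.6570 - 5.4863 = 3.1707
P = 10^3.1707 = 1481.3727 mmHg

1481.3727 mmHg


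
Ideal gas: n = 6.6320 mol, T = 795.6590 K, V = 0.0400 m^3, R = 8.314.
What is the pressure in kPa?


P = nRT/V = 6.6320 * 8.314 * 795.6590 / 0.0400
= 43871.4024 / 0.0400 = 1096785.0599 Pa = 1096.7851 kPa

1096.7851 kPa


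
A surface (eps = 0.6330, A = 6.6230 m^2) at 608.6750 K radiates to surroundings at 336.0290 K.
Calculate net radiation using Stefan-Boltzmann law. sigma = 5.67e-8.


T^4 = 1.3726e+11
Tsurr^4 = 1.2750e+10
Q = 0.6330 * 5.67e-8 * 6.6230 * 1.2451e+11 = 29596.7295 W

29596.7295 W


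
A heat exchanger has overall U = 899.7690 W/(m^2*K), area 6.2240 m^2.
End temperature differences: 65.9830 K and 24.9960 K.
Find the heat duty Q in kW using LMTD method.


LMTD = 42.2250 K
Q = 899.7690 * 6.2240 * 42.2250 = 236466.7429 W = 236.4667 kW

236.4667 kW


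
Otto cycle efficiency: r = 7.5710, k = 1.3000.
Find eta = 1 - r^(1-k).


r^(k-1) = 1.8355
eta = 1 - 1/1.8355 = 0.4552 = 45.5179%

45.5179%


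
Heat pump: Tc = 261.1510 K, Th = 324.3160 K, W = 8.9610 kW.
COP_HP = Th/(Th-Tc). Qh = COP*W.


COP = 324.3160 / 63.1650 = 5.1344
Qh = 5.1344 * 8.9610 = 46.0096 kW

COP = 5.1344, Qh = 46.0096 kW


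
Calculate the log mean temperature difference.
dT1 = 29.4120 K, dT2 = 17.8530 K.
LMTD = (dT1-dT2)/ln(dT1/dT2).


dT1/dT2 = 1.6475
ln(dT1/dT2) = 0.4992
LMTD = 11.5590 / 0.4992 = 23.1536 K

23.1536 K


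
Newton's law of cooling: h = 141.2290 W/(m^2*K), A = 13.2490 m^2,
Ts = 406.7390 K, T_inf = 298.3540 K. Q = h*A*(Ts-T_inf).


dT = 108.3850 K
Q = 141.2290 * 13.2490 * 108.3850 = 202803.8363 W

202803.8363 W


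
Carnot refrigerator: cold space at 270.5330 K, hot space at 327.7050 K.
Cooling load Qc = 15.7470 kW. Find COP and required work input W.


COP = 270.5330 / 57.1720 = 4.7319
W = 15.7470 / 4.7319 = 3.3278 kW

COP = 4.7319, W = 3.3278 kW


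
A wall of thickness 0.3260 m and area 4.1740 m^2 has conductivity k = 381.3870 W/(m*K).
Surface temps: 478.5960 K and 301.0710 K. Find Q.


dT = 177.5250 K
Q = 381.3870 * 4.1740 * 177.5250 / 0.3260 = 866882.5314 W

866882.5314 W


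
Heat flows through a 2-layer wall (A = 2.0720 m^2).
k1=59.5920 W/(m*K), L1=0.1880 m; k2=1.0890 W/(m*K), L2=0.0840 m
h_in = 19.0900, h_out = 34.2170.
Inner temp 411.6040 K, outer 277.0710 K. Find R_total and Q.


R_conv_in = 1/(19.0900*2.0720) = 0.0253
R_1 = 0.1880/(59.5920*2.0720) = 0.0015
R_2 = 0.0840/(1.0890*2.0720) = 0.0372
R_conv_out = 1/(34.2170*2.0720) = 0.0141
R_total = 0.0781 K/W
Q = 134.5330 / 0.0781 = 1721.7729 W

R_total = 0.0781 K/W, Q = 1721.7729 W


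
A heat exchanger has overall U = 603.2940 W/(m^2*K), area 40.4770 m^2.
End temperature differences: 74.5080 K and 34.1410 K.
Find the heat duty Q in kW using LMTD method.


LMTD = 51.7255 K
Q = 603.2940 * 40.4770 * 51.7255 = 1263113.4695 W = 1263.1135 kW

1263.1135 kW


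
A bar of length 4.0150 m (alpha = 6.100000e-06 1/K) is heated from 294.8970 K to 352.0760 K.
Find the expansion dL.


dT = 57.1790 K
dL = 6.100000e-06 * 4.0150 * 57.1790 = 0.001400 m
L_final = 4.016400 m

dL = 0.001400 m


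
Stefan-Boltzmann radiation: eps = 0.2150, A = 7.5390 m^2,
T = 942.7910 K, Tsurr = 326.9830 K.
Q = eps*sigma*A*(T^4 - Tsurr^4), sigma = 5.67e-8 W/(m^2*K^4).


T^4 = 7.9006e+11
Tsurr^4 = 1.1431e+10
Q = 0.2150 * 5.67e-8 * 7.5390 * 7.7863e+11 = 71559.4933 W

71559.4933 W


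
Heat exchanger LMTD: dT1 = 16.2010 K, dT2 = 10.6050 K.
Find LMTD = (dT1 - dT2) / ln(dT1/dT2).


dT1/dT2 = 1.5277
ln(dT1/dT2) = 0.4237
LMTD = 5.5960 / 0.4237 = 13.2060 K

13.2060 K


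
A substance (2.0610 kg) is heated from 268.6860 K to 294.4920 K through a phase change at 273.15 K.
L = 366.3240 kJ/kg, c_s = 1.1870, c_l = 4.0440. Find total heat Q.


Q1 (sensible, solid) = 2.0610 * 1.1870 * 4.4640 = 10.9208 kJ
Q2 (latent) = 2.0610 * 366.3240 = 754.9938 kJ
Q3 (sensible, liquid) = 2.0610 * 4.0440 * 21.3420 = 177.8788 kJ
Q_total = 943.7934 kJ

943.7934 kJ


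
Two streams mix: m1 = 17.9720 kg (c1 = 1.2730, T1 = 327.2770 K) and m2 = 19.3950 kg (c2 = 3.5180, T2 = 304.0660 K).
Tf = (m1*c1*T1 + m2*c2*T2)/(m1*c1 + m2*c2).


num = 28234.4724
den = 91.1100
Tf = 309.8944 K

309.8944 K


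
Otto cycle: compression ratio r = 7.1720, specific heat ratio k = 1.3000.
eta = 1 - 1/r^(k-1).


r^(k-1) = 1.8059
eta = 1 - 1/1.8059 = 0.4463 = 44.6257%

44.6257%


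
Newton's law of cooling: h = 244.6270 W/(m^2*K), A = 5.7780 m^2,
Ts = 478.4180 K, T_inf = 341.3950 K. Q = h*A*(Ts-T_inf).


dT = 137.0230 K
Q = 244.6270 * 5.7780 * 137.0230 = 193675.8179 W

193675.8179 W
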